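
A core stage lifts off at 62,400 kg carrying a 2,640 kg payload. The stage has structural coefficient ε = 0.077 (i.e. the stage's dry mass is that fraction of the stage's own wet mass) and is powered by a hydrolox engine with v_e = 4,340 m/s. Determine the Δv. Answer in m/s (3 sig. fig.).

Δv ≈ 9350 m/s

Stage wet mass = m₀ − payload = 62,400 − 2,640 = 59,760 kg.
Stage dry mass = ε × stage wet mass = 0.077 × 59,760 = 4,601.52 kg.
Burnout mass m_f = stage dry + payload = 4,601.52 + 2,640 = 7,241.52 kg.
Δv = v_e · ln(62,400/7,241.52) = 4340.0 × ln(8.617) = 4340.0 × 2.1537 ≈ 9347 m/s.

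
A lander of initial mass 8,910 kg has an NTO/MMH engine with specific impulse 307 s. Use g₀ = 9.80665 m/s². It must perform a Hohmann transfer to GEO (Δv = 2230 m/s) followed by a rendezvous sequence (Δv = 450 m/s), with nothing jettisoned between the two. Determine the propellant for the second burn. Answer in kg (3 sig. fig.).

v_e = Isp · g₀ = 307 × 9.80665 = 3010.6 m/s.
After the first burn: m = 8910 × exp(−2230/3010.6) = 8910 × 0.47678 = 4,248.11 kg.
After the second burn: m = 4,248.11 × exp(−450/3010.6) = 4,248.11 × 0.86116 = 3,658.3 kg.
Second-burn propellant = 4,248.11 − 3,658.3 = 589.81 kg.

propellant for the second burn ≈ 590 kg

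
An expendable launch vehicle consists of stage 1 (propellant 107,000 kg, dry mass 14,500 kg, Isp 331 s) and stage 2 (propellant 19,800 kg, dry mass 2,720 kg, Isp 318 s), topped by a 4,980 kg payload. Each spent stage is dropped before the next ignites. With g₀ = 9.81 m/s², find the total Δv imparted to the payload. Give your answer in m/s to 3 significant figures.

Ignition mass of stage 1 = 107,000+14,500 + 19,800+2,720 + 4,980 = 149,000 kg.
Stage 1: m₀ = 149,000 kg, m_f = 149,000 − 107,000 = 42,000 kg; Δv = 331×9.81×ln(3.548) = 3247.1×1.2663 ≈ 4112 m/s.
Stage 2: m₀ = 27,500 kg, m_f = 27,500 − 19,800 = 7,700 kg; Δv = 318×9.81×ln(3.571) = 3119.6×1.2730 ≈ 3971 m/s.
Total Δv = 4112 + 3971 = 8083 m/s.

Δv ≈ 8080 m/s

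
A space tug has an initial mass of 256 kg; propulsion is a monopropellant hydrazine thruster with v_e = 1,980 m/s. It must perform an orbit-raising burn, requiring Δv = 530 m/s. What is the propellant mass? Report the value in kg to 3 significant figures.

m₀/m_f = exp(Δv / v_e) = exp(530 / 1980.0) = exp(0.2677) = 1.3069.
m_f = 256 / 1.3069 = 195.883 kg, so propellant = m₀ − m_f = 256 − 195.883 = 60.117 kg.

propellant mass ≈ 60.1 kg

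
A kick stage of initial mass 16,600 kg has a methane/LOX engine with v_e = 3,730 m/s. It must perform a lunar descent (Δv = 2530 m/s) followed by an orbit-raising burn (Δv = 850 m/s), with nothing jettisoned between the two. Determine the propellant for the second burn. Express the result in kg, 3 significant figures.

propellant for the second burn ≈ 1720 kg

After the first burn: m = 16600 × exp(−2530/3730.0) = 16600 × 0.50749 = 8,424.33 kg.
After the second burn: m = 8,424.33 × exp(−850/3730.0) = 8,424.33 × 0.79622 = 6,707.62 kg.
Second-burn propellant = 8,424.33 − 6,707.62 = 1,716.71 kg.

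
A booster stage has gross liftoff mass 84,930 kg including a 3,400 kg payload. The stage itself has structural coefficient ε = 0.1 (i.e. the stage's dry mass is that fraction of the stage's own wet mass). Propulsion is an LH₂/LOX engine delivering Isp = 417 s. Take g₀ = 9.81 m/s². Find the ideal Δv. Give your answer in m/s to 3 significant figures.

Δv ≈ 8160 m/s

Stage wet mass = m₀ − payload = 84,930 − 3,400 = 81,530 kg.
Stage dry mass = ε × stage wet mass = 0.1 × 81,530 = 8,153 kg.
Burnout mass m_f = stage dry + payload = 8,153 + 3,400 = 11,553 kg.
v_e = Isp · g₀ = 417 × 9.81 = 4090.8 m/s.
From the ideal rocket equation, Δv = v_e · ln(84,930/11,553) = 4090.8 × ln(7.351) = 4090.8 × 1.9949 ≈ 8161 m/s.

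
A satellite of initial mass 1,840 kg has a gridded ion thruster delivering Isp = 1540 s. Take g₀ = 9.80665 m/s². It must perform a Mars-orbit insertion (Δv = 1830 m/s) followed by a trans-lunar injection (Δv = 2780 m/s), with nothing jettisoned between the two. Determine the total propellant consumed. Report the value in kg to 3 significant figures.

v_e = Isp · g₀ = 1540 × 9.80665 = 15102.2 m/s.
After the first burn: m = 1840 × exp(−1830/15102.2) = 1840 × 0.88588 = 1,630.02 kg.
After the second burn: m = 1,630.02 × exp(−2780/15102.2) = 1,630.02 × 0.83187 = 1,355.96 kg.
Total propellant = m₀ − m_final = 1840 − 1,355.96 = 484.04 kg.

total propellant consumed ≈ 484 kg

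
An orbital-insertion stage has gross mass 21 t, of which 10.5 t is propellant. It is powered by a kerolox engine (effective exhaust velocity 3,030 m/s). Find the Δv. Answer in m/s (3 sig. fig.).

m_f = m₀ − m_prop = 21 − 10.5 = 10.5 t.
Δv = v_e · ln(m₀/m_f) = 3030.0 × ln(2) = 3030.0 × 0.6931 ≈ 2100.2 m/s.

Δv ≈ 2100 m/s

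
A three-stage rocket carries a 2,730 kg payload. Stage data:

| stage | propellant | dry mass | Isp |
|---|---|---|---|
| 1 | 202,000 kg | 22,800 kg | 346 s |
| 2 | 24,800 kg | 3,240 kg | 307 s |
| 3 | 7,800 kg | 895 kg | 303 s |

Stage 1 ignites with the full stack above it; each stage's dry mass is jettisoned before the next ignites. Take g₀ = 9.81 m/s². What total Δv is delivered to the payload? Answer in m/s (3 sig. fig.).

Δv ≈ 11300 m/s

Ignition mass of stage 1 = 202,000+22,800 + 24,800+3,240 + 7,800+895 + 2,730 = 264,265 kg.
Stage 1: m₀ = 264,265 kg, m_f = 264,265 − 202,000 = 62,265 kg; Δv = 346×9.81×ln(4.244) = 3394.3×1.4456 ≈ 4907 m/s.
Stage 2: m₀ = 39,465 kg, m_f = 39,465 − 24,800 = 14,665 kg; Δv = 307×9.81×ln(2.691) = 3011.7×0.9900 ≈ 2981 m/s.
Stage 3: m₀ = 11,425 kg, m_f = 11,425 − 7,800 = 3,625 kg; Δv = 303×9.81×ln(3.152) = 2972.4×1.1479 ≈ 3412 m/s.
Total Δv = 4907 + 2981 + 3412 = 11300 m/s.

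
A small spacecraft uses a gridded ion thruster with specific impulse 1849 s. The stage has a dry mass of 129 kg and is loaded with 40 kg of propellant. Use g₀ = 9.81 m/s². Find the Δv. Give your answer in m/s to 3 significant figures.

Δv ≈ 4900 m/s

v_e = Isp · g₀ = 1849 × 9.81 = 18138.7 m/s.
m₀ = m_dry + m_prop = 129 + 40 = 169 kg.
From the ideal rocket equation, Δv = v_e · ln(m₀/m_f) = 18138.7 × ln(1.31) = 18138.7 × 0.2701 ≈ 4899.0 m/s.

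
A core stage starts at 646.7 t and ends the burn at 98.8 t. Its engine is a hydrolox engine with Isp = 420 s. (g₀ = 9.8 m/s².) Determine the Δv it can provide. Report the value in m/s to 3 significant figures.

v_e = Isp · g₀ = 420 × 9.8 = 4116.0 m/s.
Δv = v_e · ln(m₀/m_f) = 4116.0 × ln(6.546) = 4116.0 × 1.8788 ≈ 7733.1 m/s.

Δv ≈ 7730 m/s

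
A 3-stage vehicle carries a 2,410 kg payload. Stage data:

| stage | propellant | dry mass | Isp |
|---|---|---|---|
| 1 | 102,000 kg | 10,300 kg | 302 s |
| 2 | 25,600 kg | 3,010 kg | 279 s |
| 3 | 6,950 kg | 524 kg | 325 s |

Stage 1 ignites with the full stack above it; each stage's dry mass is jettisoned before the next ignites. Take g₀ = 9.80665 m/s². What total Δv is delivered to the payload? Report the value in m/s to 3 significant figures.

Ignition mass of stage 1 = 102,000+10,300 + 25,600+3,010 + 6,950+524 + 2,410 = 150,794 kg.
Stage 1: m₀ = 150,794 kg, m_f = 150,794 − 102,000 = 48,794 kg; Δv = 302×9.80665×ln(3.09) = 2961.6×1.1283 ≈ 3342 m/s.
Stage 2: m₀ = 38,494 kg, m_f = 38,494 − 25,600 = 12,894 kg; Δv = 279×9.80665×ln(2.985) = 2736.1×1.0937 ≈ 2993 m/s.
Stage 3: m₀ = 9,884 kg, m_f = 9,884 − 6,950 = 2,934 kg; Δv = 325×9.80665×ln(3.369) = 3187.2×1.2146 ≈ 3871 m/s.
Total Δv = 3342 + 2993 + 3871 = 10206 m/s.

Δv ≈ 10200 m/s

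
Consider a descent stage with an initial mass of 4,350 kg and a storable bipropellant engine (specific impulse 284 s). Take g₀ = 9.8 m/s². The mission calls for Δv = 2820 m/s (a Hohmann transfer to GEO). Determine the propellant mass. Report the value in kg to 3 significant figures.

propellant mass ≈ 2770 kg

v_e = Isp · g₀ = 284 × 9.8 = 2783.2 m/s.
m₀/m_f = exp(Δv / v_e) = exp(2820 / 2783.2) = exp(1.0132) = 2.7545.
m_f = 4,350 / 2.7545 = 1,579.23 kg, so propellant = m₀ − m_f = 4,350 − 1,579.23 = 2,770.77 kg.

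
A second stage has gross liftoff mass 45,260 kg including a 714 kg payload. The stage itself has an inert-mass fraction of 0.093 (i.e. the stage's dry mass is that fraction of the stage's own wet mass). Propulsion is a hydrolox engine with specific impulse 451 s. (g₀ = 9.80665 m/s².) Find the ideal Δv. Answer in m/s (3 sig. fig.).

Stage wet mass = m₀ − payload = 45,260 − 714 = 44,546 kg.
Stage dry mass = ε × stage wet mass = 0.093 × 44,546 = 4,142.78 kg.
Burnout mass m_f = stage dry + payload = 4,142.78 + 714 = 4,856.78 kg.
v_e = Isp · g₀ = 451 × 9.80665 = 4422.8 m/s.
Rocket equation: Δv = v_e · ln(45,260/4,856.78) = 4422.8 × ln(9.319) = 4422.8 × 2.2320 ≈ 9872 m/s.

Δv ≈ 9870 m/s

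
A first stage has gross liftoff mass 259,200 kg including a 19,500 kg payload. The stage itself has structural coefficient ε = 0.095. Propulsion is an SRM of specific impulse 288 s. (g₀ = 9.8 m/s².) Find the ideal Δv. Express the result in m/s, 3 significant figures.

Δv ≈ 5120 m/s

Stage wet mass = m₀ − payload = 259,200 − 19,500 = 239,700 kg.
Stage dry mass = ε × stage wet mass = 0.095 × 239,700 = 22,771.5 kg.
Burnout mass m_f = stage dry + payload = 22,771.5 + 19,500 = 42,271.5 kg.
v_e = Isp · g₀ = 288 × 9.8 = 2822.4 m/s.
Δv = v_e · ln(259,200/42,271.5) = 2822.4 × ln(6.132) = 2822.4 × 1.8135 ≈ 5118 m/s.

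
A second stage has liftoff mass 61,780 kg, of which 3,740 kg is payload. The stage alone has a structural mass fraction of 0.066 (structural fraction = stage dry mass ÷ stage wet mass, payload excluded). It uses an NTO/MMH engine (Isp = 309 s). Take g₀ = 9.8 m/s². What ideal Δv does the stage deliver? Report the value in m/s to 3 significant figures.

Δv ≈ 6360 m/s

Stage wet mass = m₀ − payload = 61,780 − 3,740 = 58,040 kg.
Stage dry mass = ε × stage wet mass = 0.066 × 58,040 = 3,830.64 kg.
Burnout mass m_f = stage dry + payload = 3,830.64 + 3,740 = 7,570.64 kg.
v_e = Isp · g₀ = 309 × 9.8 = 3028.2 m/s.
By the Tsiolkovsky rocket equation, Δv = v_e · ln(61,780/7,570.64) = 3028.2 × ln(8.16) = 3028.2 × 2.0993 ≈ 6357 m/s.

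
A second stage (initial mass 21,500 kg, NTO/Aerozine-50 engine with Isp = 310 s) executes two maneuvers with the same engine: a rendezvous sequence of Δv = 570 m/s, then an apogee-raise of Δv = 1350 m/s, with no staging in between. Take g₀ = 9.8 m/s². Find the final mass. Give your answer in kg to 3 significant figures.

v_e = Isp · g₀ = 310 × 9.8 = 3038.0 m/s.
After the first burn: m = 21500 × exp(−570/3038.0) = 21500 × 0.82893 = 17,822 kg.
After the second burn: m = 17,822 × exp(−1350/3038.0) = 17,822 × 0.64123 = 11,428 kg.

final mass ≈ 11400 kg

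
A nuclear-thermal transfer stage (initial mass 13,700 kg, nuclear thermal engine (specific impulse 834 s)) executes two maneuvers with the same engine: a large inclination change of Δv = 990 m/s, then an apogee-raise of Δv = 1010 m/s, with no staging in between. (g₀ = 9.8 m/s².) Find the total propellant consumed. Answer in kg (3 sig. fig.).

v_e = Isp · g₀ = 834 × 9.8 = 8173.2 m/s.
After the first burn: m = 13700 × exp(−990/8173.2) = 13700 × 0.88592 = 12,137.1 kg.
After the second burn: m = 12,137.1 × exp(−1010/8173.2) = 12,137.1 × 0.88376 = 10,726.3 kg.
Total propellant = m₀ − m_final = 13700 − 10,726.3 = 2,973.7 kg.

total propellant consumed ≈ 2970 kg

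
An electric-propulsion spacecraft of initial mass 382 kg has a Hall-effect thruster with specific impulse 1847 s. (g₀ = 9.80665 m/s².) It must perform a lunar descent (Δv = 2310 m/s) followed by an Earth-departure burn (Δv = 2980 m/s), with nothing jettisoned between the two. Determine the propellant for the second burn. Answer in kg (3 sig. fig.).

propellant for the second burn ≈ 51.0 kg

v_e = Isp · g₀ = 1847 × 9.80665 = 18112.9 m/s.
After the first burn: m = 382 × exp(−2310/18112.9) = 382 × 0.88026 = 336.259 kg.
After the second burn: m = 336.259 × exp(−2980/18112.9) = 336.259 × 0.84830 = 285.249 kg.
Second-burn propellant = 336.259 − 285.249 = 51.01 kg.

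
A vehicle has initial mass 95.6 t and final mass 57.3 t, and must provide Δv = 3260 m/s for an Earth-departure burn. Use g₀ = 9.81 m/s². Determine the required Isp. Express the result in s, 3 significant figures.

Isp ≈ 649 s

ln(m₀/m_f) = ln(95600/57300) = ln(1.668) = 0.5119.
Using Δv = v_e ln(m₀/m_f): v_e = Δv / ln(m₀/m_f) = 3260 / 0.5119 = 6368.8 m/s.
Isp = v_e / g₀ = 6368.8 / 9.81 = 649.2 s.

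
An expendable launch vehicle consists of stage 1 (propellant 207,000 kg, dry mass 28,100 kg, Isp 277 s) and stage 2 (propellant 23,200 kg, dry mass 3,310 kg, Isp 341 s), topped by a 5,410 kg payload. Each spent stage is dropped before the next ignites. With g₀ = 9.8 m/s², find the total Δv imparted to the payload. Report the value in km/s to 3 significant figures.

Ignition mass of stage 1 = 207,000+28,100 + 23,200+3,310 + 5,410 = 267,020 kg.
Stage 1: m₀ = 267,020 kg, m_f = 267,020 − 207,000 = 60,020 kg; Δv = 277×9.8×ln(4.449) = 2714.6×1.4926 ≈ 4052 m/s.
Stage 2: m₀ = 31,920 kg, m_f = 31,920 − 23,200 = 8,720 kg; Δv = 341×9.8×ln(3.661) = 3341.8×1.2976 ≈ 4336 m/s.
Total Δv = 4052 + 4336 = 8388 m/s.

Δv ≈ 8.39 km/s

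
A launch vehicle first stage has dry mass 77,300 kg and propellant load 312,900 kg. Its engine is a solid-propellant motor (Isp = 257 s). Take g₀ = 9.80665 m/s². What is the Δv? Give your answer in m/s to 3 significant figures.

Δv ≈ 4080 m/s

v_e = Isp · g₀ = 257 × 9.80665 = 2520.3 m/s.
m₀ = m_dry + m_prop = 77,300 + 312,900 = 390,200 kg.
Δv = v_e · ln(m₀/m_f) = 2520.3 × ln(5.048) = 2520.3 × 1.6190 ≈ 4080.3 m/s.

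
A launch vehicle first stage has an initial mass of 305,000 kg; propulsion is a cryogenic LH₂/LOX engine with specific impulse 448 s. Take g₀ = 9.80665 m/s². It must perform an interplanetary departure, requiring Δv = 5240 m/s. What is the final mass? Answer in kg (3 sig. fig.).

v_e = Isp · g₀ = 448 × 9.80665 = 4393.4 m/s.
m₀/m_f = exp(Δv / v_e) = exp(5240 / 4393.4) = exp(1.1927) = 3.2960.
m_f = m₀ / 3.2960 = 305,000 / 3.2960 = 92,536.4 kg.

final mass ≈ 92500 kg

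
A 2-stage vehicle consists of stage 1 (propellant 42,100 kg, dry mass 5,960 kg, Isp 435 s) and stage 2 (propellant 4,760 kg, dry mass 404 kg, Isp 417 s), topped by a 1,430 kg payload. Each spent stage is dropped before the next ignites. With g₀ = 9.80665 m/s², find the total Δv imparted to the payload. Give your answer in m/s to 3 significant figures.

Δv ≈ 11500 m/s

Ignition mass of stage 1 = 42,100+5,960 + 4,760+404 + 1,430 = 54,654 kg.
Stage 1: m₀ = 54,654 kg, m_f = 54,654 − 42,100 = 12,554 kg; Δv = 435×9.80665×ln(4.354) = 4265.9×1.4710 ≈ 6275 m/s.
Stage 2: m₀ = 6,594 kg, m_f = 6,594 − 4,760 = 1,834 kg; Δv = 417×9.80665×ln(3.595) = 4089.4×1.2797 ≈ 5233 m/s.
Total Δv = 6275 + 5233 = 11508 m/s.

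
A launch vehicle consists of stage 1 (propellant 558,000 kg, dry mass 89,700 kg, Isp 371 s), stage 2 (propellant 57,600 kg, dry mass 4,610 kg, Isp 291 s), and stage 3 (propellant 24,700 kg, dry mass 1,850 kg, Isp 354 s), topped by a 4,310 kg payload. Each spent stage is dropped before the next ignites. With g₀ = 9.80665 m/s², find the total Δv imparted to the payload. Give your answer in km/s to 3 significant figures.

Ignition mass of stage 1 = 558,000+89,700 + 57,600+4,610 + 24,700+1,850 + 4,310 = 740,770 kg.
Stage 1: m₀ = 740,770 kg, m_f = 740,770 − 558,000 = 182,770 kg; Δv = 371×9.80665×ln(4.053) = 3638.3×1.3995 ≈ 5092 m/s.
Stage 2: m₀ = 93,070 kg, m_f = 93,070 − 57,600 = 35,470 kg; Δv = 291×9.80665×ln(2.624) = 2853.7×0.9647 ≈ 2753 m/s.
Stage 3: m₀ = 30,860 kg, m_f = 30,860 − 24,700 = 6,160 kg; Δv = 354×9.80665×ln(5.01) = 3471.6×1.6114 ≈ 5594 m/s.
Total Δv = 5092 + 2753 + 5594 = 13439 m/s.

Δv ≈ 13.4 km/s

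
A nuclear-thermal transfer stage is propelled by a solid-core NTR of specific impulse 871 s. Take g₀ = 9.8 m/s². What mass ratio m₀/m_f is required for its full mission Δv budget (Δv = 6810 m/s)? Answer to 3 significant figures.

mass ratio ≈ 2.22

v_e = Isp · g₀ = 871 × 9.8 = 8535.8 m/s.
From the ideal rocket equation, m₀/m_f = exp(Δv / v_e) = exp(6810 / 8535.8) = exp(0.7978) = 2.2207.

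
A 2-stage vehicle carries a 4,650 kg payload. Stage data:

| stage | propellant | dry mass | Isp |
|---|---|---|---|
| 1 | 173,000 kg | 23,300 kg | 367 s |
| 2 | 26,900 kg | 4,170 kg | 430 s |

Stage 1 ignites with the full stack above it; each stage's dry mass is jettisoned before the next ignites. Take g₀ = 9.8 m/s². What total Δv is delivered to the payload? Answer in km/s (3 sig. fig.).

Δv ≈ 10.8 km/s

Ignition mass of stage 1 = 173,000+23,300 + 26,900+4,170 + 4,650 = 232,020 kg.
Stage 1: m₀ = 232,020 kg, m_f = 232,020 − 173,000 = 59,020 kg; Δv = 367×9.8×ln(3.931) = 3596.6×1.3689 ≈ 4924 m/s.
Stage 2: m₀ = 35,720 kg, m_f = 35,720 − 26,900 = 8,820 kg; Δv = 430×9.8×ln(4.05) = 4214.0×1.3987 ≈ 5894 m/s.
Total Δv = 4924 + 5894 = 10818 m/s.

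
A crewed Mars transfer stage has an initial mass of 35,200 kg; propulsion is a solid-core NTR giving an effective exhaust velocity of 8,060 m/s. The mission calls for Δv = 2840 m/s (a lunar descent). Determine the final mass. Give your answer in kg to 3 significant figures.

final mass ≈ 24700 kg

From the ideal rocket equation, m₀/m_f = exp(Δv / v_e) = exp(2840 / 8060.0) = exp(0.3524) = 1.4224.
m_f = m₀ / 1.4224 = 35,200 / 1.4224 = 24,746.9 kg.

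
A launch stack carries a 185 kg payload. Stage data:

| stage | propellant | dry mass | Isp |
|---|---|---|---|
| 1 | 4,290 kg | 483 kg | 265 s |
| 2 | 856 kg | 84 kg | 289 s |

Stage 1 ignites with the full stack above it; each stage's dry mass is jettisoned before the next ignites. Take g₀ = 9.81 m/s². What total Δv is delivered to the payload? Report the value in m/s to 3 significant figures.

Δv ≈ 7440 m/s

Ignition mass of stage 1 = 4,290+483 + 856+84 + 185 = 5,898 kg.
Stage 1: m₀ = 5,898 kg, m_f = 5,898 − 4,290 = 1,608 kg; Δv = 265×9.81×ln(3.668) = 2599.7×1.2996 ≈ 3379 m/s.
Stage 2: m₀ = 1,125 kg, m_f = 1,125 − 856 = 269 kg; Δv = 289×9.81×ln(4.182) = 2835.1×1.4308 ≈ 4057 m/s.
Total Δv = 3379 + 4057 = 7436 m/s.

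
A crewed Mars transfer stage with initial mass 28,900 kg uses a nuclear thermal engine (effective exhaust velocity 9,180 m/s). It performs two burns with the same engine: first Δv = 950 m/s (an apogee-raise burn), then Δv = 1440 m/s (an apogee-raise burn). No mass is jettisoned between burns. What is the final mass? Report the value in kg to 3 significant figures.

After the first burn: m = 28900 × exp(−950/9180.0) = 28900 × 0.90169 = 26,058.8 kg.
After the second burn: m = 26,058.8 × exp(−1440/9180.0) = 26,058.8 × 0.85482 = 22,275.6 kg.

final mass ≈ 22300 kg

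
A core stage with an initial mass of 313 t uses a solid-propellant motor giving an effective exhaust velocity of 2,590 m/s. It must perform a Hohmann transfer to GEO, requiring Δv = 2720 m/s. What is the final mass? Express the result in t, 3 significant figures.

final mass ≈ 110 t

m₀/m_f = exp(Δv / v_e) = exp(2720 / 2590.0) = exp(1.0502) = 2.8582.
m_f = m₀ / 2.8582 = 313 / 2.8582 = 109.509 t.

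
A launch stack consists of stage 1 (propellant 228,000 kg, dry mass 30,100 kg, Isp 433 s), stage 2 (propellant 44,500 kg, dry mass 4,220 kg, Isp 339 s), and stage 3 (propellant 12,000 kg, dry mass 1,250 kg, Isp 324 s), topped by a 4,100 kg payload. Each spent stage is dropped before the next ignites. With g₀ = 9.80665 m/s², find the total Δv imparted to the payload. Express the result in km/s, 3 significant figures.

Δv ≈ 12.6 km/s

Ignition mass of stage 1 = 228,000+30,100 + 44,500+4,220 + 12,000+1,250 + 4,100 = 324,170 kg.
Stage 1: m₀ = 324,170 kg, m_f = 324,170 − 228,000 = 96,170 kg; Δv = 433×9.80665×ln(3.371) = 4246.3×1.2152 ≈ 5160 m/s.
Stage 2: m₀ = 66,070 kg, m_f = 66,070 − 44,500 = 21,570 kg; Δv = 339×9.80665×ln(3.063) = 3324.5×1.1194 ≈ 3721 m/s.
Stage 3: m₀ = 17,350 kg, m_f = 17,350 − 12,000 = 5,350 kg; Δv = 324×9.80665×ln(3.243) = 3177.4×1.1765 ≈ 3738 m/s.
Total Δv = 5160 + 3721 + 3738 = 12619 m/s.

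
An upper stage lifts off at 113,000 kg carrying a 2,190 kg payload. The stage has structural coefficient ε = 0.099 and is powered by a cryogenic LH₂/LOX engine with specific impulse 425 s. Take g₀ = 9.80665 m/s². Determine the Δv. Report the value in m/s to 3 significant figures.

Stage wet mass = m₀ − payload = 113,000 − 2,190 = 110,810 kg.
Stage dry mass = ε × stage wet mass = 0.099 × 110,810 = 10,970.2 kg.
Burnout mass m_f = stage dry + payload = 10,970.2 + 2,190 = 13,160.2 kg.
v_e = Isp · g₀ = 425 × 9.80665 = 4167.8 m/s.
Rocket equation: Δv = v_e · ln(113,000/13,160.2) = 4167.8 × ln(8.586) = 4167.8 × 2.1502 ≈ 8962 m/s.

Δv ≈ 8960 m/s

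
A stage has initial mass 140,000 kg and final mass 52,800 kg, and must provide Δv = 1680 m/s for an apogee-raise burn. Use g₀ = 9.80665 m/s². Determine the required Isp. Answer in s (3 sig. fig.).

ln(m₀/m_f) = ln(140000/52800) = ln(2.652) = 0.9751.
By the Tsiolkovsky rocket equation, v_e = Δv / ln(m₀/m_f) = 1680 / 0.9751 = 1722.8 m/s.
Isp = v_e / g₀ = 1722.8 / 9.80665 = 175.7 s.

Isp ≈ 176 s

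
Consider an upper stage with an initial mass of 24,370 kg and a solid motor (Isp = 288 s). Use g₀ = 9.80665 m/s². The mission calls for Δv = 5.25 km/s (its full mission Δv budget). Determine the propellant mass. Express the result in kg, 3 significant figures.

v_e = Isp · g₀ = 288 × 9.80665 = 2824.3 m/s.
Using Δv = v_e ln(m₀/m_f): m₀/m_f = exp(Δv / v_e) = exp(5250 / 2824.3) = exp(1.8589) = 6.4164.
m_f = 24,370 / 6.4164 = 3,798.08 kg, so propellant = m₀ − m_f = 24,370 − 3,798.08 = 20,571.92 kg.

propellant mass ≈ 20600 kg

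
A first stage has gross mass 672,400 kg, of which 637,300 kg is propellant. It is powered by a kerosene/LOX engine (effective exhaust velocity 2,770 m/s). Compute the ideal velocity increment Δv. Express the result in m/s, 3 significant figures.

m_f = m₀ − m_prop = 672,400 − 637,300 = 35,100 kg.
Δv = v_e · ln(m₀/m_f) = 2770.0 × ln(19.16) = 2770.0 × 2.9527 ≈ 8178.8 m/s.

Δv ≈ 8180 m/s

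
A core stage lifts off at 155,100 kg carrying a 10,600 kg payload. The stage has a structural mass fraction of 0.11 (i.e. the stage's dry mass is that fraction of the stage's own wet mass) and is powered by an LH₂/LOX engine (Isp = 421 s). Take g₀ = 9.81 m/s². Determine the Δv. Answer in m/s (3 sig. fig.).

Stage wet mass = m₀ − payload = 155,100 − 10,600 = 144,500 kg.
Stage dry mass = ε × stage wet mass = 0.11 × 144,500 = 15,895 kg.
Burnout mass m_f = stage dry + payload = 15,895 + 10,600 = 26,495 kg.
v_e = Isp · g₀ = 421 × 9.81 = 4130.0 m/s.
From the ideal rocket equation, Δv = v_e · ln(155,100/26,495) = 4130.0 × ln(5.854) = 4130.0 × 1.7671 ≈ 7298 m/s.

Δv ≈ 7300 m/s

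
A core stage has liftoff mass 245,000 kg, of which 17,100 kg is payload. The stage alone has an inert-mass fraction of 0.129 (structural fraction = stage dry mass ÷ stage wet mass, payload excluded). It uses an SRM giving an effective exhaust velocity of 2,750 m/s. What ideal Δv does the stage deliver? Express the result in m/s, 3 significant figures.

Δv ≈ 4570 m/s

Stage wet mass = m₀ − payload = 245,000 − 17,100 = 227,900 kg.
Stage dry mass = ε × stage wet mass = 0.129 × 227,900 = 29,399.1 kg.
Burnout mass m_f = stage dry + payload = 29,399.1 + 17,100 = 46,499.1 kg.
Rocket equation: Δv = v_e · ln(245,000/46,499.1) = 2750.0 × ln(5.269) = 2750.0 × 1.6618 ≈ 4570 m/s.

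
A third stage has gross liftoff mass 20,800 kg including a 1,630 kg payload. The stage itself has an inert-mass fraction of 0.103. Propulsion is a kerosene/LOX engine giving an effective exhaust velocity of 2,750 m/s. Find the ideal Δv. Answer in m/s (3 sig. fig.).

Δv ≈ 4820 m/s

Stage wet mass = m₀ − payload = 20,800 − 1,630 = 19,170 kg.
Stage dry mass = ε × stage wet mass = 0.103 × 19,170 = 1,974.51 kg.
Burnout mass m_f = stage dry + payload = 1,974.51 + 1,630 = 3,604.51 kg.
Δv = v_e · ln(20,800/3,604.51) = 2750.0 × ln(5.771) = 2750.0 × 1.7528 ≈ 4820 m/s.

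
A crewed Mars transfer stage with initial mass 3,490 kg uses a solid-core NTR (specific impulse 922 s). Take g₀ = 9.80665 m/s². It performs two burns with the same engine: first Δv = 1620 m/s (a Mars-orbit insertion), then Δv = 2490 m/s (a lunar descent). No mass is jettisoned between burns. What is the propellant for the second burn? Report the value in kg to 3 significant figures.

propellant for the second burn ≈ 702 kg

v_e = Isp · g₀ = 922 × 9.80665 = 9041.7 m/s.
After the first burn: m = 3490 × exp(−1620/9041.7) = 3490 × 0.83596 = 2,917.5 kg.
After the second burn: m = 2,917.5 × exp(−2490/9041.7) = 2,917.5 × 0.75928 = 2,215.2 kg.
Second-burn propellant = 2,917.5 − 2,215.2 = 702.3 kg.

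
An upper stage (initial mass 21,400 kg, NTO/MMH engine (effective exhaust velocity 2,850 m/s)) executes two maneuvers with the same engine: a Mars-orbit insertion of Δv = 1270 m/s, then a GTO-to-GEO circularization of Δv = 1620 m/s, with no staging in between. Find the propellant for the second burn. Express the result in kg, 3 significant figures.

propellant for the second burn ≈ 5940 kg

After the first burn: m = 21400 × exp(−1270/2850.0) = 21400 × 0.64043 = 13,705.2 kg.
After the second burn: m = 13,705.2 × exp(−1620/2850.0) = 13,705.2 × 0.56642 = 7,762.9 kg.
Second-burn propellant = 13,705.2 − 7,762.9 = 5,942.3 kg.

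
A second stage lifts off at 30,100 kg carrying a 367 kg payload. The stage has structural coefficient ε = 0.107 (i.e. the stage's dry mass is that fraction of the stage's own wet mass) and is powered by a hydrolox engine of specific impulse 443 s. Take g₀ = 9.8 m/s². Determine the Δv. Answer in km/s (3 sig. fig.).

Stage wet mass = m₀ − payload = 30,100 − 367 = 29,733 kg.
Stage dry mass = ε × stage wet mass = 0.107 × 29,733 = 3,181.43 kg.
Burnout mass m_f = stage dry + payload = 3,181.43 + 367 = 3,548.43 kg.
v_e = Isp · g₀ = 443 × 9.8 = 4341.4 m/s.
Δv = v_e · ln(30,100/3,548.43) = 4341.4 × ln(8.483) = 4341.4 × 2.1380 ≈ 9282 m/s.

Δv ≈ 9.28 km/s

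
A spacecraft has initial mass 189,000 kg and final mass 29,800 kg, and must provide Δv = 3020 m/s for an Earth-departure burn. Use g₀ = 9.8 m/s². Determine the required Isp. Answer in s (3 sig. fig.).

Isp ≈ 167 s

ln(m₀/m_f) = ln(189000/29800) = ln(6.342) = 1.8472.
v_e = Δv / ln(m₀/m_f) = 3020 / 1.8472 = 1634.9 m/s.
Isp = v_e / g₀ = 1634.9 / 9.8 = 166.8 s.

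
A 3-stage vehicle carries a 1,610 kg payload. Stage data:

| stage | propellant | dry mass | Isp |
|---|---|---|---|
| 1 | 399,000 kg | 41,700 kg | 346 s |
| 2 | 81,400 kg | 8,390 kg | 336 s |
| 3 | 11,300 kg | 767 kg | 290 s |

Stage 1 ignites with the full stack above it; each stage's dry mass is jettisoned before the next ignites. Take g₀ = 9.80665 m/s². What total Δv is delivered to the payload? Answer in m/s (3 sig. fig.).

Ignition mass of stage 1 = 399,000+41,700 + 81,400+8,390 + 11,300+767 + 1,610 = 544,167 kg.
Stage 1: m₀ = 544,167 kg, m_f = 544,167 − 399,000 = 145,167 kg; Δv = 346×9.80665×ln(3.749) = 3393.1×1.3214 ≈ 4484 m/s.
Stage 2: m₀ = 103,467 kg, m_f = 103,467 − 81,400 = 22,067 kg; Δv = 336×9.80665×ln(4.689) = 3295.0×1.5452 ≈ 5091 m/s.
Stage 3: m₀ = 13,677 kg, m_f = 13,677 − 11,300 = 2,377 kg; Δv = 290×9.80665×ln(5.754) = 2843.9×1.7499 ≈ 4977 m/s.
Total Δv = 4484 + 5091 + 4977 = 14552 m/s.

Δv ≈ 14600 m/s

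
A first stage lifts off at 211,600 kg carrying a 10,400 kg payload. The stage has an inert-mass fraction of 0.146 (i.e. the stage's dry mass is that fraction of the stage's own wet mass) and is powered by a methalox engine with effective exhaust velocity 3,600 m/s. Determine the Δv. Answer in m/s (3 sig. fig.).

Δv ≈ 6020 m/s

Stage wet mass = m₀ − payload = 211,600 − 10,400 = 201,200 kg.
Stage dry mass = ε × stage wet mass = 0.146 × 201,200 = 29,375.2 kg.
Burnout mass m_f = stage dry + payload = 29,375.2 + 10,400 = 39,775.2 kg.
By the Tsiolkovsky rocket equation, Δv = v_e · ln(211,600/39,775.2) = 3600.0 × ln(5.32) = 3600.0 × 1.6715 ≈ 6017 m/s.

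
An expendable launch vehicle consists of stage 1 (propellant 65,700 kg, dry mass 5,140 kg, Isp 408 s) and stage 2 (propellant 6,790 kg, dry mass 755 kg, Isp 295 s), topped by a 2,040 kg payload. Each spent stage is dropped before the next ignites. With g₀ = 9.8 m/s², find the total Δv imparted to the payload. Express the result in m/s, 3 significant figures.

Δv ≈ 10400 m/s

Ignition mass of stage 1 = 65,700+5,140 + 6,790+755 + 2,040 = 80,425 kg.
Stage 1: m₀ = 80,425 kg, m_f = 80,425 − 65,700 = 14,725 kg; Δv = 408×9.8×ln(5.462) = 3998.4×1.6978 ≈ 6788 m/s.
Stage 2: m₀ = 9,585 kg, m_f = 9,585 − 6,790 = 2,795 kg; Δv = 295×9.8×ln(3.429) = 2891.0×1.2324 ≈ 3563 m/s.
Total Δv = 6788 + 3563 = 10351 m/s.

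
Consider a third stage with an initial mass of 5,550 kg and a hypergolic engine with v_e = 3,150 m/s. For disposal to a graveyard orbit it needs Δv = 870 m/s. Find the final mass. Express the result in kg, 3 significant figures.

Using Δv = v_e ln(m₀/m_f): m₀/m_f = exp(Δv / v_e) = exp(870 / 3150.0) = exp(0.2762) = 1.3181.
m_f = m₀ / 1.3181 = 5,550 / 1.3181 = 4,210.61 kg.

final mass ≈ 4210 kg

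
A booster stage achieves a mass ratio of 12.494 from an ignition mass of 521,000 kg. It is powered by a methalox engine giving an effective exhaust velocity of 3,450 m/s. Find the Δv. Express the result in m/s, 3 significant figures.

By the Tsiolkovsky rocket equation, Δv = v_e · ln(12.494) = 3450.0 × 2.5252 ≈ 8712.1 m/s.

Δv ≈ 8710 m/s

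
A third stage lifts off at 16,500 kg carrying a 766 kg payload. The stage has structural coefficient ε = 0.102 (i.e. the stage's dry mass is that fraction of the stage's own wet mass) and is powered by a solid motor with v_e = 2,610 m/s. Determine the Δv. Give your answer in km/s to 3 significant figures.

Stage wet mass = m₀ − payload = 16,500 − 766 = 15,734 kg.
Stage dry mass = ε × stage wet mass = 0.102 × 15,734 = 1,604.87 kg.
Burnout mass m_f = stage dry + payload = 1,604.87 + 766 = 2,370.87 kg.
Rocket equation: Δv = v_e · ln(16,500/2,370.87) = 2610.0 × ln(6.959) = 2610.0 × 1.9401 ≈ 5064 m/s.

Δv ≈ 5.06 km/s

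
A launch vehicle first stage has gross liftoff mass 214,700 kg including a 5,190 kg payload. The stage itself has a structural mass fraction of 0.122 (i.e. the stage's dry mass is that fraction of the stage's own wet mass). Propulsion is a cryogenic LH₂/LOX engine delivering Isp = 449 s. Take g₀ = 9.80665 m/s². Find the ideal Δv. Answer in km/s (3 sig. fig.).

Δv ≈ 8.56 km/s

Stage wet mass = m₀ − payload = 214,700 − 5,190 = 209,510 kg.
Stage dry mass = ε × stage wet mass = 0.122 × 209,510 = 25,560.2 kg.
Burnout mass m_f = stage dry + payload = 25,560.2 + 5,190 = 30,750.2 kg.
v_e = Isp · g₀ = 449 × 9.80665 = 4403.2 m/s.
By the Tsiolkovsky rocket equation, Δv = v_e · ln(214,700/30,750.2) = 4403.2 × ln(6.982) = 4403.2 × 1.9433 ≈ 8557 m/s.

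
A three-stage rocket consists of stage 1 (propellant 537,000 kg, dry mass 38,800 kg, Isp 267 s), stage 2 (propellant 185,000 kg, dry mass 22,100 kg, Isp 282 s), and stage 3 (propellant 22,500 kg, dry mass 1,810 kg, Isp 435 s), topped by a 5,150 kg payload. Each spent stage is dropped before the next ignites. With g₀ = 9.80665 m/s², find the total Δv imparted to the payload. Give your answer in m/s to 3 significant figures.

Δv ≈ 13200 m/s

Ignition mass of stage 1 = 537,000+38,800 + 185,000+22,100 + 22,500+1,810 + 5,150 = 812,360 kg.
Stage 1: m₀ = 812,360 kg, m_f = 812,360 − 537,000 = 275,360 kg; Δv = 267×9.80665×ln(2.95) = 2618.4×1.0819 ≈ 2833 m/s.
Stage 2: m₀ = 236,560 kg, m_f = 236,560 − 185,000 = 51,560 kg; Δv = 282×9.80665×ln(4.588) = 2765.5×1.5235 ≈ 4213 m/s.
Stage 3: m₀ = 29,460 kg, m_f = 29,460 − 22,500 = 6,960 kg; Δv = 435×9.80665×ln(4.233) = 4265.9×1.4429 ≈ 6155 m/s.
Total Δv = 2833 + 4213 + 6155 = 13201 m/s.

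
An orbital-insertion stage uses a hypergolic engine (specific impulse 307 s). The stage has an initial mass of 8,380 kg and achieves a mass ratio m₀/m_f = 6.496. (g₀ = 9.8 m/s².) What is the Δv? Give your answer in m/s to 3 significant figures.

v_e = Isp · g₀ = 307 × 9.8 = 3008.6 m/s.
Rocket equation: Δv = v_e · ln(6.496) = 3008.6 × 1.8712 ≈ 5629.7 m/s.

Δv ≈ 5630 m/s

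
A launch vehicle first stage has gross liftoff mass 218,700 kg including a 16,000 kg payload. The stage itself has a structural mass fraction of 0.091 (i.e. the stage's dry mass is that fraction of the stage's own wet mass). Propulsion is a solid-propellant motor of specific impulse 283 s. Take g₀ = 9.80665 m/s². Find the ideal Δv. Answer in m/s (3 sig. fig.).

Δv ≈ 5130 m/s

Stage wet mass = m₀ − payload = 218,700 − 16,000 = 202,700 kg.
Stage dry mass = ε × stage wet mass = 0.091 × 202,700 = 18,445.7 kg.
Burnout mass m_f = stage dry + payload = 18,445.7 + 16,000 = 34,445.7 kg.
v_e = Isp · g₀ = 283 × 9.80665 = 2775.3 m/s.
By the Tsiolkovsky rocket equation, Δv = v_e · ln(218,700/34,445.7) = 2775.3 × ln(6.349) = 2775.3 × 1.8483 ≈ 5130 m/s.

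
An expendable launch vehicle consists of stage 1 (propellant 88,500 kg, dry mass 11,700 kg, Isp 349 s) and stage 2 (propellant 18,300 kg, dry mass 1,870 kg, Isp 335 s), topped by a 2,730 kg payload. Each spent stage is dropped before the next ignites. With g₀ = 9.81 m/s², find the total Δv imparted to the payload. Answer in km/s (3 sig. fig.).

Ignition mass of stage 1 = 88,500+11,700 + 18,300+1,870 + 2,730 = 123,100 kg.
Stage 1: m₀ = 123,100 kg, m_f = 123,100 − 88,500 = 34,600 kg; Δv = 349×9.81×ln(3.558) = 3423.7×1.2691 ≈ 4345 m/s.
Stage 2: m₀ = 22,900 kg, m_f = 22,900 − 18,300 = 4,600 kg; Δv = 335×9.81×ln(4.978) = 3286.4×1.6051 ≈ 5275 m/s.
Total Δv = 4345 + 5275 = 9620 m/s.

Δv ≈ 9.62 km/s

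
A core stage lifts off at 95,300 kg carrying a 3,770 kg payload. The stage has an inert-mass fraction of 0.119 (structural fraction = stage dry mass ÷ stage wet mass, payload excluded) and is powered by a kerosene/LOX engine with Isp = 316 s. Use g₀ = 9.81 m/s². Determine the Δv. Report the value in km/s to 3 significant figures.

Stage wet mass = m₀ − payload = 95,300 − 3,770 = 91,530 kg.
Stage dry mass = ε × stage wet mass = 0.119 × 91,530 = 10,892.1 kg.
Burnout mass m_f = stage dry + payload = 10,892.1 + 3,770 = 14,662.1 kg.
v_e = Isp · g₀ = 316 × 9.81 = 3100.0 m/s.
Δv = v_e · ln(95,300/14,662.1) = 3100.0 × ln(6.5) = 3100.0 × 1.8718 ≈ 5802 m/s.

Δv ≈ 5.80 km/s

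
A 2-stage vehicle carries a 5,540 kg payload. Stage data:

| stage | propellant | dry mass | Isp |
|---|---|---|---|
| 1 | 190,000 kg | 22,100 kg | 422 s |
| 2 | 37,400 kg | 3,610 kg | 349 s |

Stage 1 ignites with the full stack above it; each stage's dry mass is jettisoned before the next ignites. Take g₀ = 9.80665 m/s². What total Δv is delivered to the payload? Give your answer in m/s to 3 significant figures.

Ignition mass of stage 1 = 190,000+22,100 + 37,400+3,610 + 5,540 = 258,650 kg.
Stage 1: m₀ = 258,650 kg, m_f = 258,650 − 190,000 = 68,650 kg; Δv = 422×9.80665×ln(3.768) = 4138.4×1.3265 ≈ 5489 m/s.
Stage 2: m₀ = 46,550 kg, m_f = 46,550 − 37,400 = 9,150 kg; Δv = 349×9.80665×ln(5.087) = 3422.5×1.6268 ≈ 5568 m/s.
Total Δv = 5489 + 5568 = 11057 m/s.

Δv ≈ 11100 m/s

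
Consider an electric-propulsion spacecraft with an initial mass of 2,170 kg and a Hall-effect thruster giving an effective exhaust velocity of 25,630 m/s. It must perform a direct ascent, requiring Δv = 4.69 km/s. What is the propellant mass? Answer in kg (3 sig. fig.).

propellant mass ≈ 363 kg

Using Δv = v_e ln(m₀/m_f): m₀/m_f = exp(Δv / v_e) = exp(4690 / 25630.0) = exp(0.1830) = 1.2008.
m_f = 2,170 / 1.2008 = 1,807.13 kg, so propellant = m₀ − m_f = 2,170 − 1,807.13 = 362.87 kg.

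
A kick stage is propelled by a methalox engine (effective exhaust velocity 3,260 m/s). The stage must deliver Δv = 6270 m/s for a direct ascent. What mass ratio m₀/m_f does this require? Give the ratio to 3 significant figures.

mass ratio ≈ 6.84

Rocket equation: m₀/m_f = exp(Δv / v_e) = exp(6270 / 3260.0) = exp(1.9233) = 6.8436.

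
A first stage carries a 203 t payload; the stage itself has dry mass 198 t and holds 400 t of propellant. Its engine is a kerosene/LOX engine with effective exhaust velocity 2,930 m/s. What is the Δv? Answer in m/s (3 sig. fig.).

Δv ≈ 2030 m/s

m₀ = payload + dry + propellant = 203 + 198 + 400 = 801 t.
m_f = payload + dry = 203 + 198 = 401 t.
By the Tsiolkovsky rocket equation, Δv = v_e · ln(m₀/m_f) = 2930.0 × ln(1.998) = 2930.0 × 0.6919 ≈ 2027.3 m/s.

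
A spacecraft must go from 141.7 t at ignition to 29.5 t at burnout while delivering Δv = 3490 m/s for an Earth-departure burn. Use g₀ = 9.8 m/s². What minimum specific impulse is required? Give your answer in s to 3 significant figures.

Isp ≈ 227 s

ln(m₀/m_f) = ln(141700/29500) = ln(4.803) = 1.5693.
v_e = Δv / ln(m₀/m_f) = 3490 / 1.5693 = 2223.9 m/s.
Isp = v_e / g₀ = 2223.9 / 9.8 = 226.9 s.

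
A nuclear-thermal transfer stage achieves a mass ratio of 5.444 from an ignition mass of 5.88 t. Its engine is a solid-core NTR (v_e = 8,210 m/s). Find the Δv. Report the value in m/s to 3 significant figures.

Rocket equation: Δv = v_e · ln(5.444) = 8210.0 × 1.6945 ≈ 13912.0 m/s.

Δv ≈ 13900 m/s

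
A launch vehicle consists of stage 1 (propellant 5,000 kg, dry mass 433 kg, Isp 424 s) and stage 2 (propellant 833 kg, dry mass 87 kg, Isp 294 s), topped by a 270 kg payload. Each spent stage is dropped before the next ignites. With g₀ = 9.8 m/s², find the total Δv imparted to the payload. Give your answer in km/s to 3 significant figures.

Δv ≈ 9.31 km/s

Ignition mass of stage 1 = 5,000+433 + 833+87 + 270 = 6,623 kg.
Stage 1: m₀ = 6,623 kg, m_f = 6,623 − 5,000 = 1,623 kg; Δv = 424×9.8×ln(4.081) = 4155.2×1.4063 ≈ 5843 m/s.
Stage 2: m₀ = 1,190 kg, m_f = 1,190 − 833 = 357 kg; Δv = 294×9.8×ln(3.333) = 2881.2×1.2040 ≈ 3469 m/s.
Total Δv = 5843 + 3469 = 9312 m/s.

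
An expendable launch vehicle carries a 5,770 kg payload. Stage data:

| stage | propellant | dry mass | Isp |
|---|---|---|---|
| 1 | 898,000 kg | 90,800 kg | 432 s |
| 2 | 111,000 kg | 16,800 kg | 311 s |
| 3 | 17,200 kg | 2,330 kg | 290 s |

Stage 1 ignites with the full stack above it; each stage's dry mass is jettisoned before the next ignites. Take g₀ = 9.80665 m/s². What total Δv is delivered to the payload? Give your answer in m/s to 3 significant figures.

Δv ≈ 13700 m/s

Ignition mass of stage 1 = 898,000+90,800 + 111,000+16,800 + 17,200+2,330 + 5,770 = 1,141,900 kg.
Stage 1: m₀ = 1,141,900 kg, m_f = 1,141,900 − 898,000 = 243,900 kg; Δv = 432×9.80665×ln(4.682) = 4236.5×1.5437 ≈ 6540 m/s.
Stage 2: m₀ = 153,100 kg, m_f = 153,100 − 111,000 = 42,100 kg; Δv = 311×9.80665×ln(3.637) = 3049.9×1.2910 ≈ 3938 m/s.
Stage 3: m₀ = 25,300 kg, m_f = 25,300 − 17,200 = 8,100 kg; Δv = 290×9.80665×ln(3.123) = 2843.9×1.1389 ≈ 3239 m/s.
Total Δv = 6540 + 3938 + 3239 = 13717 m/s.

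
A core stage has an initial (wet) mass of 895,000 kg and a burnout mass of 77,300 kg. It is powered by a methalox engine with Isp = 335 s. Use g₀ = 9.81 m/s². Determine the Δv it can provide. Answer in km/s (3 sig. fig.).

v_e = Isp · g₀ = 335 × 9.81 = 3286.4 m/s.
By the Tsiolkovsky rocket equation, Δv = v_e · ln(m₀/m_f) = 3286.4 × ln(11.58) = 3286.4 × 2.4491 ≈ 8048.7 m/s.

Δv ≈ 8.05 km/s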